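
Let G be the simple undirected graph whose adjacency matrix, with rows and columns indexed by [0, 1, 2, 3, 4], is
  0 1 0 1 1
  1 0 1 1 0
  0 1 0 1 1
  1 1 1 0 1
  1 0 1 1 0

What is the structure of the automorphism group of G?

the dihedral group of order 8

Vertex 3 is the unique vertex of degree 4; the remaining 4 vertices each have degree 3 and induce a cycle, so G is the wheel on 5 vertices with hub 3. With the hub fixed, the remaining symmetry is that of the rim cycle C_4, giving the dihedral group D_4.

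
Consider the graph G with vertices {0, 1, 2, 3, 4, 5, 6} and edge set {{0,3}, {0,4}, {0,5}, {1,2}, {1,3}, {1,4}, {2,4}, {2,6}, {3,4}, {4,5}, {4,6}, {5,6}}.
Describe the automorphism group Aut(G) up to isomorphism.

Vertex 4 is the unique vertex of degree 6; the remaining 6 vertices each have degree 3 and induce a cycle, so G is the wheel on 7 vertices with hub 4. With the hub fixed, the remaining symmetry is that of the rim cycle C_6, giving the dihedral group D_6.

D_6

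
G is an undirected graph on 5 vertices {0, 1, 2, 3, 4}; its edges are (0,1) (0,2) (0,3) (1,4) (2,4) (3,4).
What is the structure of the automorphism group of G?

The vertices split by degree into {0, 4} (degree 3) and {1, 2, 3} (degree 2); every edge runs between the two parts, so G is the complete bipartite graph K_{2,3}. Automorphisms preserve the bipartition setwise (since the parts differ in size) and act as S_3 × S_2 within it; |Aut| = 12.

S_3 × S_2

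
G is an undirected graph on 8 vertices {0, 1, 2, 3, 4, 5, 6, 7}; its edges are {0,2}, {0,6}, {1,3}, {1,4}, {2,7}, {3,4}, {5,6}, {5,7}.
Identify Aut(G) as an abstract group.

G has two connected components, {0, 2, 5, 6, 7} and {1, 3, 4}; each is 2-regular, so G = C_5 ⊔ C_3. The components are non-isomorphic (different sizes), so Aut(G) = Aut(C_5) × Aut(C_3) = D_5 × D_3 of order 10·6 = 60.

D_5 × D_3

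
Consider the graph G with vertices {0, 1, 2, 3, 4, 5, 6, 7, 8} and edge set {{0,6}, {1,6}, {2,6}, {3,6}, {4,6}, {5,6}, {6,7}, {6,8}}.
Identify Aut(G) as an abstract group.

Vertex 6 has degree 8 and every other vertex has degree 1, so G is the star K_{1,8} with centre 6. Any automorphism fixes the centre and permutes the 8 leaves freely, so Aut(G) ≅ S_8 of order 8! = 40320.

S_8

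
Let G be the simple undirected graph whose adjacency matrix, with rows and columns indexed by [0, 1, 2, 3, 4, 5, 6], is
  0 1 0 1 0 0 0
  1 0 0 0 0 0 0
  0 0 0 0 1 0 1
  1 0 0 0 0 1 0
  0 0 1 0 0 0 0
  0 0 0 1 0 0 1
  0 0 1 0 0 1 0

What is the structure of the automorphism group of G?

C_2

The degree sequence is [2, 1, 2, 2, 1, 2, 2]; the two degree-1 vertices 1 and 4 are the ends of a path, so G = P_7. The only nontrivial automorphism of a path is the end-to-end reflection, so Aut(G) ≅ Z_2.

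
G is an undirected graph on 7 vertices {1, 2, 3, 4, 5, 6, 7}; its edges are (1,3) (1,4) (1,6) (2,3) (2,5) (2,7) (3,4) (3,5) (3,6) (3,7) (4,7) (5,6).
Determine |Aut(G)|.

12

Vertex 3 is the unique vertex of degree 6; the remaining 6 vertices each have degree 3 and induce a cycle, so G is the wheel on 7 vertices with hub 3. With the hub fixed, the remaining symmetry is that of the rim cycle C_6, giving the dihedral group D_6.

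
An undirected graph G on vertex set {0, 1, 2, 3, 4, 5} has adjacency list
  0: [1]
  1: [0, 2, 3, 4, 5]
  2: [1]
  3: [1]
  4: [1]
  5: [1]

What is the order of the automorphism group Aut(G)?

Vertex 1 has degree 5 and every other vertex has degree 1, so G is the star K_{1,5} with centre 1. The 5 leaves are pairwise interchangeable while the centre is fixed, giving Aut(G) = S_5.

120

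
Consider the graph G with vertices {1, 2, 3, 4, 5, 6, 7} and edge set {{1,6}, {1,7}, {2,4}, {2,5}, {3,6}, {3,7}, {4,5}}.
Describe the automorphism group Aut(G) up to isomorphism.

D_3 × D_4

G has two connected components, {1, 3, 6, 7} and {2, 4, 5}; each is 2-regular, so G = C_4 ⊔ C_3. The components are non-isomorphic (different sizes), so Aut(G) = Aut(C_3) × Aut(C_4) = D_3 × D_4 of order 6·8 = 48.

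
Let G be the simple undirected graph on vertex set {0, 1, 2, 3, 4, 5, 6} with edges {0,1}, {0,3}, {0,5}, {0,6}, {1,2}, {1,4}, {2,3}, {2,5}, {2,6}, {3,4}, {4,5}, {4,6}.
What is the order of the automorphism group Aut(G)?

The vertices split by degree into {0, 2, 4} (degree 4) and {1, 3, 5, 6} (degree 3); every edge runs between the two parts, so G is the complete bipartite graph K_{3,4}. The parts have unequal sizes, so no automorphism swaps them; each part is permuted independently, giving S_4 × S_3 of order 4!·3! = 144.

144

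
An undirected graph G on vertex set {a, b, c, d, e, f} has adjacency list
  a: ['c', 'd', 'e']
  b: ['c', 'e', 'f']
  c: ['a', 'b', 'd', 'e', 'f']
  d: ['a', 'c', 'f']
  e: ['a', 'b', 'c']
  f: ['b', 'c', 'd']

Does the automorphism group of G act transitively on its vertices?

Vertex c is the only vertex of degree 5, so every automorphism fixes it; G is not vertex-transitive.

No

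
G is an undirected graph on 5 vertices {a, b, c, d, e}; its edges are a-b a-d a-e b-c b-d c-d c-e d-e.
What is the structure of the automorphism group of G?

D_4

Vertex d is the unique vertex of degree 4; the remaining 4 vertices each have degree 3 and induce a cycle, so G is the wheel on 5 vertices with hub d. With the hub fixed, the remaining symmetry is that of the rim cycle C_4, giving the dihedral group D_4.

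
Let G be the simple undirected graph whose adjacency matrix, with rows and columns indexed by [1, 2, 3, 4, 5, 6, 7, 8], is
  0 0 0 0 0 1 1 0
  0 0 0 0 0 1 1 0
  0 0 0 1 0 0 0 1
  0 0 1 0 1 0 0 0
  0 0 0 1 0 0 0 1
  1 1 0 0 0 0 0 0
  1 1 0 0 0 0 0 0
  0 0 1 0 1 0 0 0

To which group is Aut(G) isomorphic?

G has two connected components, {1, 2, 6, 7} and {3, 4, 5, 8}; each is 2-regular, so G = C_4 ⊔ C_4. With two isomorphic components, Aut(G) = Aut(C_4) ≀ S_2 = (D_4 × D_4) ⋊ Z_2: permute each cycle by D_4, then optionally swap the two cycles. Order 2·(2·4)² = 128.

(D_4 × D_4) ⋊ Z_2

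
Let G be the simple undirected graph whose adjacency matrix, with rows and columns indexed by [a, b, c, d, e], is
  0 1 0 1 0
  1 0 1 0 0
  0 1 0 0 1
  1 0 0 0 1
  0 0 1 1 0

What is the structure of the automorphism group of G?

the dihedral group of order 10

Every vertex has degree 2 and the graph is connected, so G is the 5-cycle C_5. The automorphisms of the 5-cycle are exactly the symmetries of a regular 5-gon: the dihedral group D_5, |D_5| = 10.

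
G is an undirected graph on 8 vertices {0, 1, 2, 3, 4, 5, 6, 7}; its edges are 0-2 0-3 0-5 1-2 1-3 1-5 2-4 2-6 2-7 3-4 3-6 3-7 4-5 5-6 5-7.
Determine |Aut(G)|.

720

The vertices split by degree into {2, 3, 5} (degree 5) and {0, 1, 4, 6, 7} (degree 3); every edge runs between the two parts, so G is the complete bipartite graph K_{3,5}. The parts have unequal sizes, so no automorphism swaps them; each part is permuted independently, giving S_5 × S_3 of order 5!·3! = 720.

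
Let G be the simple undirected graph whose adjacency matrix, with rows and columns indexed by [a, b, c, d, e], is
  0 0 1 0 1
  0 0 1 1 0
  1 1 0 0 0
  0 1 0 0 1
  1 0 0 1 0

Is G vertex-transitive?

Every vertex has degree 2 and the graph is connected, so G is the 5-cycle C_5. C_5 has 5 rotations and 5 reflections, so Aut(C_5) ≅ D_5 of order 10. Under this action every vertex can be carried to every other, so G is vertex-transitive.

Yes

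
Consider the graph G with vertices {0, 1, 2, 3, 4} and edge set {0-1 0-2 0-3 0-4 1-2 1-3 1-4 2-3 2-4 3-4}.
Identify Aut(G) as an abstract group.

All 5 vertices are pairwise adjacent: G = K_5. Any permutation of the 5 vertices preserves K_5, so Aut(K_5) = S_5 of order 5! = 120.

S_5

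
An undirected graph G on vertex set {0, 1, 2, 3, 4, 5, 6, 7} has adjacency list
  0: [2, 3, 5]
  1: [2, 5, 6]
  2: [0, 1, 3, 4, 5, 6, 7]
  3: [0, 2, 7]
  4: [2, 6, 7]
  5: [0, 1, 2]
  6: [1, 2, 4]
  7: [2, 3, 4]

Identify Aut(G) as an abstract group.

Vertex 2 is the unique vertex of degree 7; the remaining 7 vertices each have degree 3 and induce a cycle, so G is the wheel on 8 vertices with hub 2. With the hub fixed, the remaining symmetry is that of the rim cycle C_7, giving the dihedral group D_7.

D_7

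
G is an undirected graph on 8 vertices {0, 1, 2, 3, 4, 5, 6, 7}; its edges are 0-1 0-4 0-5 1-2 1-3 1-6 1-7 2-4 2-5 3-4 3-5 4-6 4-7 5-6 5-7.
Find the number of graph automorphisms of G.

720

The vertices split by degree into {1, 4, 5} (degree 5) and {0, 2, 3, 6, 7} (degree 3); every edge runs between the two parts, so G is the complete bipartite graph K_{3,5}. The parts have unequal sizes, so no automorphism swaps them; each part is permuted independently, giving S_5 × S_3 of order 5!·3! = 720.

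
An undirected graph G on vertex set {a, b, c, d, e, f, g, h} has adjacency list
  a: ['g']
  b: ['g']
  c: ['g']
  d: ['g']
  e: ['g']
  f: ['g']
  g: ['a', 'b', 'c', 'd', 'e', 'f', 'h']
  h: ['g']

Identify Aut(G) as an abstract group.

Vertex g has degree 7 and every other vertex has degree 1, so G is the star K_{1,7} with centre g. The 7 leaves are pairwise interchangeable while the centre is fixed, giving Aut(G) = S_7.

S_7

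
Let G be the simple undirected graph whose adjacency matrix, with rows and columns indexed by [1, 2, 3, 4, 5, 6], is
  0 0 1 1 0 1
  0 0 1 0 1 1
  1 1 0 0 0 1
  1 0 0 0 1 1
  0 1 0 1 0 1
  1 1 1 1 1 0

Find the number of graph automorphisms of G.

10

Vertex 6 is the unique vertex of degree 5; the remaining 5 vertices each have degree 3 and induce a cycle, so G is the wheel on 6 vertices with hub 6. With the hub fixed, the remaining symmetry is that of the rim cycle C_5, giving the dihedral group D_5.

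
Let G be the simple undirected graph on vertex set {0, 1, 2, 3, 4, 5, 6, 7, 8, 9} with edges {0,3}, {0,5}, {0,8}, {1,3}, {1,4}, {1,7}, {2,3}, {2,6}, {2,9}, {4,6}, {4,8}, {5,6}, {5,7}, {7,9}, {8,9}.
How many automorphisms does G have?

G is 3-regular on 10 vertices with no triangles and no 4-cycles (girth 5): this is the Petersen graph. It is a classical fact that the Petersen graph has automorphism group S_5 (order 120), arising from its description as the Kneser graph K(5,2).

120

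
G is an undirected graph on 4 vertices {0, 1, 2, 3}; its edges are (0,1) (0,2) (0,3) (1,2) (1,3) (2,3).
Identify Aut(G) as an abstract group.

the symmetric group on 4 letters

All 4 vertices are pairwise adjacent: G = K_4. Any permutation of the 4 vertices preserves K_4, so Aut(K_4) = S_4 of order 4! = 24.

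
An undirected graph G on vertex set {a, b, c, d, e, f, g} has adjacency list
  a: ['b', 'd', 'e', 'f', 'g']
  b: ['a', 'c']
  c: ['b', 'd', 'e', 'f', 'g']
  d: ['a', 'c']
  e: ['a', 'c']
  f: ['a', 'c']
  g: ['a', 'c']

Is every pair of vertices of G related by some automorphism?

Automorphisms preserve degree, but G has vertices of degree 2 and vertices of degree 5; no automorphism maps one to the other, so G is not vertex-transitive.

No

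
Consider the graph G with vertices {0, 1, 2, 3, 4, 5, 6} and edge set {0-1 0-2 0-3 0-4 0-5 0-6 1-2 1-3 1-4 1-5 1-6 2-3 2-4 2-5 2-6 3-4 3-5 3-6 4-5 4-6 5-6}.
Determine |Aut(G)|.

Every vertex has degree 6, so G is the complete graph K_7. Every bijection on the vertex set is an automorphism of K_7; hence Aut(K_7) ≅ S_7, order 5040.

5040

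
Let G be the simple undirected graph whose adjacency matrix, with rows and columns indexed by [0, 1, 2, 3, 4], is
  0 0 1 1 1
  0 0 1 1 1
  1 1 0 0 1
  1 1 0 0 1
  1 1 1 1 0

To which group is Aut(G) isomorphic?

D_4

Vertex 4 is the unique vertex of degree 4; the remaining 4 vertices each have degree 3 and induce a cycle, so G is the wheel on 5 vertices with hub 4. Every automorphism fixes the hub and acts on the rim 4-cycle, so Aut(G) ≅ Aut(C_4) = D_4 of order 8.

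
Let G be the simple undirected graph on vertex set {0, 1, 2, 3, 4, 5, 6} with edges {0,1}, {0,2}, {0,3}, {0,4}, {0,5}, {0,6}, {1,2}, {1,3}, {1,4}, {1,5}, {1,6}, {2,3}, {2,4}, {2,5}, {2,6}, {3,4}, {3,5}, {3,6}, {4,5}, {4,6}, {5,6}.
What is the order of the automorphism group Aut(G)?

All 7 vertices are pairwise adjacent: G = K_7. Any permutation of the 7 vertices preserves K_7, so Aut(K_7) = S_7 of order 7! = 5040.

5040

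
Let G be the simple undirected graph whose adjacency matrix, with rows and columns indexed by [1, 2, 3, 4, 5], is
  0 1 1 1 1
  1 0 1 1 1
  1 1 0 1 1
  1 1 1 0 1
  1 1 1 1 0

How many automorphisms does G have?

120

All 5 vertices are pairwise adjacent: G = K_5. Any permutation of the 5 vertices preserves K_5, so Aut(K_5) = S_5 of order 5! = 120.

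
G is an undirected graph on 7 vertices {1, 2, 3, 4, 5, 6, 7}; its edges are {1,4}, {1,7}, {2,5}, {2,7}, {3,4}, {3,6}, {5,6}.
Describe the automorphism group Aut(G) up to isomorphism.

G is 2-regular and connected on 7 vertices, i.e. the cycle C_7. The automorphisms of the 7-cycle are exactly the symmetries of a regular 7-gon: the dihedral group D_7, |D_7| = 14.

the dihedral group of order 14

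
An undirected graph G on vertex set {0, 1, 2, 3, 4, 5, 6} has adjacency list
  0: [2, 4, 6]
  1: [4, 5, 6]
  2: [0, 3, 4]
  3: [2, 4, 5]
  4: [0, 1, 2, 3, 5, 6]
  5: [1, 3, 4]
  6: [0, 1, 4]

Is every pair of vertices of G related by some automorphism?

No

Vertex 4 is the only vertex of degree 6, so every automorphism fixes it; G is not vertex-transitive.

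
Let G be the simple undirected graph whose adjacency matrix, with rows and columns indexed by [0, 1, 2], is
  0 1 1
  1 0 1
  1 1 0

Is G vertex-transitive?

Yes

All 3 vertices are pairwise adjacent: G = K_3. Any permutation of the 3 vertices preserves K_3, so Aut(K_3) = S_3 of order 3! = 6. Under this action every vertex can be carried to every other, so G is vertex-transitive.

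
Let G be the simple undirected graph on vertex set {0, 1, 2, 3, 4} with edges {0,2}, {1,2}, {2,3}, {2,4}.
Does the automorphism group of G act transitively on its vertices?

No

Vertex 2 is the only vertex of degree 4, so every automorphism fixes it; G is not vertex-transitive.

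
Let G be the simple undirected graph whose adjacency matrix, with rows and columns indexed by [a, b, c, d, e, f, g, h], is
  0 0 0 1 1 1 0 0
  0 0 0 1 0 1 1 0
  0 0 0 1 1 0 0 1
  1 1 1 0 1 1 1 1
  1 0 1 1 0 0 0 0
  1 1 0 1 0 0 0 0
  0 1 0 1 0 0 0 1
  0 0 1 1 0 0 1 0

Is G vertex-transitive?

No

Vertex d is the only vertex of degree 7, so every automorphism fixes it; G is not vertex-transitive.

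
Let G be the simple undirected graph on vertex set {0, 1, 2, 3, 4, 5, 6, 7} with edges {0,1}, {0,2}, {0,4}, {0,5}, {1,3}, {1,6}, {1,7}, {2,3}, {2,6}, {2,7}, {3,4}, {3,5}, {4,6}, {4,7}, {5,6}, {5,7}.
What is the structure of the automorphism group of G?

G is 4-regular and bipartite with parts {0, 3, 6, 7} and {1, 2, 4, 5} (each part is independent and every cross-pair is an edge), so G = K_{4,4}. Each part can be permuted independently (S_4 × S_4) and the two equal-size parts can also be swapped, giving (S_4 × S_4) ⋊ Z_2 of order 2·(4!)² = 1152.

(S_4 × S_4) ⋊ Z_2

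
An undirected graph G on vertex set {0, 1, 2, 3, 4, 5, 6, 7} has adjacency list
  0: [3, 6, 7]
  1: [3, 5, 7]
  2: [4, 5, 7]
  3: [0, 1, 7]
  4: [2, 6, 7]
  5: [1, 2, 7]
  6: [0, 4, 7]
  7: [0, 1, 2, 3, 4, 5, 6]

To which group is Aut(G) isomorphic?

Vertex 7 is the unique vertex of degree 7; the remaining 7 vertices each have degree 3 and induce a cycle, so G is the wheel on 8 vertices with hub 7. Every automorphism fixes the hub and acts on the rim 7-cycle, so Aut(G) ≅ Aut(C_7) = D_7 of order 14.

the dihedral group of order 14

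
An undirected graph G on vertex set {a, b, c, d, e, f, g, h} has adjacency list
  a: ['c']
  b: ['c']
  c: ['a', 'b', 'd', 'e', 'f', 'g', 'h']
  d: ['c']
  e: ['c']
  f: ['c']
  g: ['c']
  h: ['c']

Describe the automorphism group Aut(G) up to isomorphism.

S_7

Vertex c has degree 7 and every other vertex has degree 1, so G is the star K_{1,7} with centre c. Any automorphism fixes the centre and permutes the 7 leaves freely, so Aut(G) ≅ S_7 of order 7! = 5040.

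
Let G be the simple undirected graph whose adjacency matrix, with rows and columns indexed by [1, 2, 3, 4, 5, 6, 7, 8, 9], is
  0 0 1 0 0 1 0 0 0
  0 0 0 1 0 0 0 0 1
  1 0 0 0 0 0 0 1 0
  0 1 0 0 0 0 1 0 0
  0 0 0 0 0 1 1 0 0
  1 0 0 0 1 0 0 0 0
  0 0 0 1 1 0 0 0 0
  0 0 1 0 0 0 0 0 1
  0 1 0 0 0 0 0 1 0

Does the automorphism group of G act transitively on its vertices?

Yes

Every vertex has degree 2 and the graph is connected, so G is the 9-cycle C_9. C_9 has 9 rotations and 9 reflections, so Aut(C_9) ≅ D_9 of order 18. This group acts transitively on the 9 vertices.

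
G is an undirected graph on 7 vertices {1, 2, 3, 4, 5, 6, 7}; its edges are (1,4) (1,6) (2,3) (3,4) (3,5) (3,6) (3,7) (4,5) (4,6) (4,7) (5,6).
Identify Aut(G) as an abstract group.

{e}

Degrees alone do not determine every vertex (e.g. 1 and 7 both have degree 2), but their neighbour-degree multisets differ: N(1) has degrees [4, 5] while N(7) has degrees [5, 5]. Repeating this refinement separates all vertices, so the only automorphism is the identity.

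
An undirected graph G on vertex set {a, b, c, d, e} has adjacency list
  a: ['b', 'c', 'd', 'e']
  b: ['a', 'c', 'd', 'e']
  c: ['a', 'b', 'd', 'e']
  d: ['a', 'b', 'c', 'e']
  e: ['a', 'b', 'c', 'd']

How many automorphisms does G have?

120

Every vertex has degree 4, so G is the complete graph K_5. Any permutation of the 5 vertices preserves K_5, so Aut(K_5) = S_5 of order 5! = 120.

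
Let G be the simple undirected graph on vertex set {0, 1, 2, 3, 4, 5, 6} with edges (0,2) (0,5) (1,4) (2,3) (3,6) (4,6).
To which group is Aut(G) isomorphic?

C_2

The degree sequence is [2, 1, 2, 2, 2, 1, 2]; the two degree-1 vertices 1 and 5 are the ends of a path, so G = P_7. The only nontrivial automorphism of a path is the end-to-end reflection, so Aut(G) ≅ Z_2.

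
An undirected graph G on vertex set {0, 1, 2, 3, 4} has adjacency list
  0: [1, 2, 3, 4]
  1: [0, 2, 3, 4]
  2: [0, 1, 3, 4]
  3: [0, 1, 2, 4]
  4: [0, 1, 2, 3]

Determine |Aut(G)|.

All 5 vertices are pairwise adjacent: G = K_5. Any permutation of the 5 vertices preserves K_5, so Aut(K_5) = S_5 of order 5! = 120.

120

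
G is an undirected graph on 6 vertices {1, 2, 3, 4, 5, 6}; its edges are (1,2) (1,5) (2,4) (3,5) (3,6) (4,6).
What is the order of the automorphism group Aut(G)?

Every vertex has degree 2 and the graph is connected, so G is the 6-cycle C_6. C_6 has 6 rotations and 6 reflections, so Aut(C_6) ≅ D_6 of order 12.

12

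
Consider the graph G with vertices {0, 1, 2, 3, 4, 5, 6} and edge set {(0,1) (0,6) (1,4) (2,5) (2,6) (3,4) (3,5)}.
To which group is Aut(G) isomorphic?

G is 2-regular and connected on 7 vertices, i.e. the cycle C_7. The automorphisms of the 7-cycle are exactly the symmetries of a regular 7-gon: the dihedral group D_7, |D_7| = 14.

D_7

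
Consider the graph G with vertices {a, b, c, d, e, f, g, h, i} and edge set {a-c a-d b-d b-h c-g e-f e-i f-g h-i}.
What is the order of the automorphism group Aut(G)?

G is 2-regular and connected on 9 vertices, i.e. the cycle C_9. The automorphisms of the 9-cycle are exactly the symmetries of a regular 9-gon: the dihedral group D_9, |D_9| = 18.

18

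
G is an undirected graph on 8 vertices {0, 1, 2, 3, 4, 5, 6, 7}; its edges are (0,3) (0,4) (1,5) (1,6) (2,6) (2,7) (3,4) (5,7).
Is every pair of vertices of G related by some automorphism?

G has two connected components, {1, 2, 5, 6, 7} and {0, 3, 4}; each is 2-regular, so G = C_5 ⊔ C_3. The orbit of 0 under Aut(G) is {0, 3, 4}, which does not contain 1, so G is not vertex-transitive.

No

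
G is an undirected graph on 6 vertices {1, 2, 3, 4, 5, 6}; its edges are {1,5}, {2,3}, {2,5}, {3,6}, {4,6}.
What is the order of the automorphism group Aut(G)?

2

The degree sequence is [1, 2, 2, 1, 2, 2]; the two degree-1 vertices 1 and 4 are the ends of a path, so G = P_6. The only nontrivial automorphism of a path is the end-to-end reflection, so Aut(G) ≅ Z_2.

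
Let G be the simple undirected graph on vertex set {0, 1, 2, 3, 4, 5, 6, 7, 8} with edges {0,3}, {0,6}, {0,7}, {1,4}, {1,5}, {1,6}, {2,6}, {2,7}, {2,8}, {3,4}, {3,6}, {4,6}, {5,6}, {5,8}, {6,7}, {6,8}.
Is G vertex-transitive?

No

Vertex 6 is the only vertex of degree 8, so every automorphism fixes it; G is not vertex-transitive.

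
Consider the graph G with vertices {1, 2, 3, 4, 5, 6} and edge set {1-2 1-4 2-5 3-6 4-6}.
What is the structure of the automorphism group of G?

the cyclic group of order 2

The degree sequence is [2, 2, 1, 2, 1, 2]; the two degree-1 vertices 3 and 5 are the ends of a path, so G = P_6. A path has exactly one nontrivial symmetry — reversal — giving Aut(G) of order 2.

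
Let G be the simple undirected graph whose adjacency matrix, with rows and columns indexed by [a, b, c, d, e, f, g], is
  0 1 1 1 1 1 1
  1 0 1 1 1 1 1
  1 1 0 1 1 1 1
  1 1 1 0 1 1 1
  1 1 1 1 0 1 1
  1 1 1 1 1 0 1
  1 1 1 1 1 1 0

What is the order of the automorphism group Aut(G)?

All 7 vertices are pairwise adjacent: G = K_7. Every bijection on the vertex set is an automorphism of K_7; hence Aut(K_7) ≅ S_7, order 5040.

5040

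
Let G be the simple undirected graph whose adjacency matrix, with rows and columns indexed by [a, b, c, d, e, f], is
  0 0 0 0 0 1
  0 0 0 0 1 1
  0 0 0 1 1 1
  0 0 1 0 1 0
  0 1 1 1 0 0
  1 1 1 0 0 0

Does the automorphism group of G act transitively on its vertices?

Vertex a is the only vertex of degree 1, so every automorphism fixes it; G is not vertex-transitive.

No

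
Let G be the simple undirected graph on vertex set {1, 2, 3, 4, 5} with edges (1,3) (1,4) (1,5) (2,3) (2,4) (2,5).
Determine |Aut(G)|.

The vertices split by degree into {1, 2} (degree 3) and {3, 4, 5} (degree 2); every edge runs between the two parts, so G is the complete bipartite graph K_{2,3}. The parts have unequal sizes, so no automorphism swaps them; each part is permuted independently, giving S_2 × S_3 of order 2!·3! = 12.

12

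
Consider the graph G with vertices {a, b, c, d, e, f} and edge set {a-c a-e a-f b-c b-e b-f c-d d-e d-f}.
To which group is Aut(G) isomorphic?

(S_3 × S_3) ⋊ Z_2

G is 3-regular and bipartite with parts {c, e, f} and {a, b, d} (each part is independent and every cross-pair is an edge), so G = K_{3,3}. Aut(K_{3,3}) is the wreath product S_3 ≀ Z_2: permute within each part, then optionally swap the parts; |Aut| = 2·(3!)² = 72.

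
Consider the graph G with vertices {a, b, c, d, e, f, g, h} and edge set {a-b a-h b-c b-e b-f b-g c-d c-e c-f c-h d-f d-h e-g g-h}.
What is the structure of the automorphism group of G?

The degree sequence is [2, 5, 5, 3, 3, 3, 3, 4]. Checking the degree-preserving permutations of the vertex set shows that none except the identity preserves every edge, so Aut(G) is trivial.

{e}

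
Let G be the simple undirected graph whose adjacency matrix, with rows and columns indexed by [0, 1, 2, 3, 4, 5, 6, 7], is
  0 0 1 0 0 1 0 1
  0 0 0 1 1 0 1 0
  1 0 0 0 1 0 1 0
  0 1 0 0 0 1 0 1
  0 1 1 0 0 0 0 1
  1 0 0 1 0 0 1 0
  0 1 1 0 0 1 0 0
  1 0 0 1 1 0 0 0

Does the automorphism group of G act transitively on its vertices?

G is 3-regular and bipartite on 2^3 = 8 vertices with girth 4; it is the hypercube graph Q_3. The symmetry group of the 3-cube is the hyperoctahedral group B_3 = Z_2 ≀ S_3, of order 2^3·3! = 48. This group acts transitively on the 8 vertices.

Yes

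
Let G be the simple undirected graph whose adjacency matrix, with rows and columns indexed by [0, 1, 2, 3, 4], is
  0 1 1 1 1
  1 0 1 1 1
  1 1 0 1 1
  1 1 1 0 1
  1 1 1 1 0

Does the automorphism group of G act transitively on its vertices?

Yes

All 5 vertices are pairwise adjacent: G = K_5. Every bijection on the vertex set is an automorphism of K_5; hence Aut(K_5) ≅ S_5, order 120. Under this action every vertex can be carried to every other, so G is vertex-transitive.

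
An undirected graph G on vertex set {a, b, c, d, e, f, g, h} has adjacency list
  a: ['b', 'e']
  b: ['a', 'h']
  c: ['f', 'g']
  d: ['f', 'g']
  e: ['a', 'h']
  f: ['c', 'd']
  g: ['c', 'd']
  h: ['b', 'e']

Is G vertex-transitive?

G has two connected components, {c, d, f, g} and {a, b, e, h}; each is 2-regular, so G = C_4 ⊔ C_4. With two isomorphic components, Aut(G) = Aut(C_4) ≀ S_2 = (D_4 × D_4) ⋊ Z_2: permute each cycle by D_4, then optionally swap the two cycles. Order 2·(2·4)² = 128. Under this action every vertex can be carried to every other, so G is vertex-transitive.

Yes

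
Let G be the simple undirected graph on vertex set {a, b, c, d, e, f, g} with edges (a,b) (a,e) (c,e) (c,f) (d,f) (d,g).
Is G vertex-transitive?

Automorphisms preserve degree, but G has vertices of degree 1 and vertices of degree 2; no automorphism maps one to the other, so G is not vertex-transitive.

No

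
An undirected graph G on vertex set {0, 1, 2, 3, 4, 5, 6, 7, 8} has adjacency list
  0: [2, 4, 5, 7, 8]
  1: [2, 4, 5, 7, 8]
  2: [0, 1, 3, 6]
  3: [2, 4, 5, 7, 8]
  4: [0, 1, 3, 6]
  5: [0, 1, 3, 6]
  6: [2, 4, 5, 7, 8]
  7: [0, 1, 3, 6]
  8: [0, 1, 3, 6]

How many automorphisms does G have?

2880

The vertices split by degree into {0, 1, 3, 6} (degree 5) and {2, 4, 5, 7, 8} (degree 4); every edge runs between the two parts, so G is the complete bipartite graph K_{4,5}. The parts have unequal sizes, so no automorphism swaps them; each part is permuted independently, giving S_5 × S_4 of order 5!·4! = 2880.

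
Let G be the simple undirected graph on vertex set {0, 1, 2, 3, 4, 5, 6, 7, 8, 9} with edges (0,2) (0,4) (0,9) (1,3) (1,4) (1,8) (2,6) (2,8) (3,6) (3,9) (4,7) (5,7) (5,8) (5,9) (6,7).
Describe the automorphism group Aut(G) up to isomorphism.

S_5

G is 3-regular on 10 vertices with no triangles and no 4-cycles (girth 5): this is the Petersen graph. Viewing the Petersen graph as the Kneser graph K(5,2) — vertices are 2-subsets of {1,…,5}, edges join disjoint pairs — its automorphisms are exactly the permutations of the 5-element set, so Aut ≅ S_5 of order 120.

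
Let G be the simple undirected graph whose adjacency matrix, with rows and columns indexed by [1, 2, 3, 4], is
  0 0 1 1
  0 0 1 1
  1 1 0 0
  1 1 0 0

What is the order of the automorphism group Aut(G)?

8

G is 2-regular and bipartite with parts {1, 2} and {3, 4} (each part is independent and every cross-pair is an edge), so G = K_{2,2}. Each part can be permuted independently (S_2 × S_2) and the two equal-size parts can also be swapped, giving (S_2 × S_2) ⋊ Z_2 of order 2·(2!)² = 8.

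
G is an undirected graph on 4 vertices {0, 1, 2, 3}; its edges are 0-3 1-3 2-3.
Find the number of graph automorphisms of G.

6

Vertex 3 has degree 3 and every other vertex has degree 1, so G is the star K_{1,3} with centre 3. Any automorphism fixes the centre and permutes the 3 leaves freely, so Aut(G) ≅ S_3 of order 3! = 6.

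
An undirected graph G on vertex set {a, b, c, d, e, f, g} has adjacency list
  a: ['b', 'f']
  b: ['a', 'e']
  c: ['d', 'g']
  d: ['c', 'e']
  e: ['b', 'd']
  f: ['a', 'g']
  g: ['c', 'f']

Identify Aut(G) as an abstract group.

Every vertex has degree 2 and the graph is connected, so G is the 7-cycle C_7. The automorphisms of the 7-cycle are exactly the symmetries of a regular 7-gon: the dihedral group D_7, |D_7| = 14.

the dihedral group of order 14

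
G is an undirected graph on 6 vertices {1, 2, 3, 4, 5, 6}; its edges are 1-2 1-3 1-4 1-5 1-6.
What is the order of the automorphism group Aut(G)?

Vertex 1 has degree 5 and every other vertex has degree 1, so G is the star K_{1,5} with centre 1. Any automorphism fixes the centre and permutes the 5 leaves freely, so Aut(G) ≅ S_5 of order 5! = 120.

120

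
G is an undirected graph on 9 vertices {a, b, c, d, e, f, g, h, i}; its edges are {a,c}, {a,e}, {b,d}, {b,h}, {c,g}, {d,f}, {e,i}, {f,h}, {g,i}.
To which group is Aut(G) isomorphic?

D_5 × D_4

G has two connected components, {a, c, e, g, i} and {b, d, f, h}; each is 2-regular, so G = C_5 ⊔ C_4. The components are non-isomorphic (different sizes), so Aut(G) = Aut(C_5) × Aut(C_4) = D_5 × D_4 of order 10·8 = 80.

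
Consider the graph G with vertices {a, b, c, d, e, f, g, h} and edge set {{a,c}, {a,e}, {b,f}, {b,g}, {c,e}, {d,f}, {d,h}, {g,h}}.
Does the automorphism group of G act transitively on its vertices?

No

G has two connected components, {b, d, f, g, h} and {a, c, e}; each is 2-regular, so G = C_5 ⊔ C_3. The orbit of a under Aut(G) is {a, c, e}, which does not contain b, so G is not vertex-transitive.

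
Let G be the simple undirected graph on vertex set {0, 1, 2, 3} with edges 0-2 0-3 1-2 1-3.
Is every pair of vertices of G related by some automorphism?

G is 2-regular and bipartite with parts {0, 1} and {2, 3} (each part is independent and every cross-pair is an edge), so G = K_{2,2}. Each part can be permuted independently (S_2 × S_2) and the two equal-size parts can also be swapped, giving (S_2 × S_2) ⋊ Z_2 of order 2·(2!)² = 8. Under this action every vertex can be carried to every other, so G is vertex-transitive.

Yes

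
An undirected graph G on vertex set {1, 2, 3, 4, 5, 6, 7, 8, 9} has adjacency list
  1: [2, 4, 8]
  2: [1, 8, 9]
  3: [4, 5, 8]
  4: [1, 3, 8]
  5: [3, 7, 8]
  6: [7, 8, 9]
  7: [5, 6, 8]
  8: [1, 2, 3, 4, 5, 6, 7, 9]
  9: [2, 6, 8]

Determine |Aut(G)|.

16

Vertex 8 is the unique vertex of degree 8; the remaining 8 vertices each have degree 3 and induce a cycle, so G is the wheel on 9 vertices with hub 8. Every automorphism fixes the hub and acts on the rim 8-cycle, so Aut(G) ≅ Aut(C_8) = D_8 of order 16.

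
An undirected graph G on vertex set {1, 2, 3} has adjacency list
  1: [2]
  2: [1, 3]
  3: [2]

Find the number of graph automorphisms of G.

The degree sequence is [1, 2, 1]; the two degree-1 vertices 1 and 3 are the ends of a path, so G = P_3. The only nontrivial automorphism of a path is the end-to-end reflection, so Aut(G) ≅ Z_2.

2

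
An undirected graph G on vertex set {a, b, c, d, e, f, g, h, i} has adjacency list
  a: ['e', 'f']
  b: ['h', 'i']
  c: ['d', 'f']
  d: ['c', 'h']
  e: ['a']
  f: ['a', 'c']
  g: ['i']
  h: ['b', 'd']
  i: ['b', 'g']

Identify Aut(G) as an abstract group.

Z_2

The degree sequence is [2, 2, 2, 2, 1, 2, 1, 2, 2]; the two degree-1 vertices e and g are the ends of a path, so G = P_9. A path has exactly one nontrivial symmetry — reversal — giving Aut(G) of order 2.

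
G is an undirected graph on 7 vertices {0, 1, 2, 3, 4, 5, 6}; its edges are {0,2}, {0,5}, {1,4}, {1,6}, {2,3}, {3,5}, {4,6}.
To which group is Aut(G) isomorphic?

G has two connected components, {0, 2, 3, 5} and {1, 4, 6}; each is 2-regular, so G = C_4 ⊔ C_3. The components are non-isomorphic (different sizes), so Aut(G) = Aut(C_3) × Aut(C_4) = D_3 × D_4 of order 6·8 = 48.

D_3 × D_4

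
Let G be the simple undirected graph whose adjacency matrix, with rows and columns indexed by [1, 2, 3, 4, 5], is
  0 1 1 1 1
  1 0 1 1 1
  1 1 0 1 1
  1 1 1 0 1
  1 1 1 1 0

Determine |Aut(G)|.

120

Every vertex has degree 4, so G is the complete graph K_5. Every bijection on the vertex set is an automorphism of K_5; hence Aut(K_5) ≅ S_5, order 120.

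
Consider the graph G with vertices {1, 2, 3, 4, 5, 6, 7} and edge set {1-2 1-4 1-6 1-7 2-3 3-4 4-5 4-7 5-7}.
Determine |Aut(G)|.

The degree sequence is [4, 2, 2, 4, 2, 1, 3]. Checking the degree-preserving permutations of the vertex set shows that none except the identity preserves every edge, so Aut(G) is trivial.

1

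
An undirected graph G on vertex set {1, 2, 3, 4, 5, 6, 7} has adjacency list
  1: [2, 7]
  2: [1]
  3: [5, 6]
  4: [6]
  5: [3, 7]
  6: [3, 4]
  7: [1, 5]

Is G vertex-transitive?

Automorphisms preserve degree, but G has vertices of degree 1 and vertices of degree 2; no automorphism maps one to the other, so G is not vertex-transitive.

No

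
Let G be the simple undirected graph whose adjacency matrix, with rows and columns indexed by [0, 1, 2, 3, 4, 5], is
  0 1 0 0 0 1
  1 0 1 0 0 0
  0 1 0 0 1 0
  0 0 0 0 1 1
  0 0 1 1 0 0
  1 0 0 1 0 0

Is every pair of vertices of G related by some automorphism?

Every vertex has degree 2 and the graph is connected, so G is the 6-cycle C_6. C_6 has 6 rotations and 6 reflections, so Aut(C_6) ≅ D_6 of order 12. This group acts transitively on the 6 vertices.

Yes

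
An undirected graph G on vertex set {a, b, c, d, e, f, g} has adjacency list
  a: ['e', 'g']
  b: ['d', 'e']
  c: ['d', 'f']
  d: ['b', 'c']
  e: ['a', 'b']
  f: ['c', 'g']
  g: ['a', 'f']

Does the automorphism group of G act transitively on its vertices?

Yes

Every vertex has degree 2 and the graph is connected, so G is the 7-cycle C_7. C_7 has 7 rotations and 7 reflections, so Aut(C_7) ≅ D_7 of order 14. This group acts transitively on the 7 vertices.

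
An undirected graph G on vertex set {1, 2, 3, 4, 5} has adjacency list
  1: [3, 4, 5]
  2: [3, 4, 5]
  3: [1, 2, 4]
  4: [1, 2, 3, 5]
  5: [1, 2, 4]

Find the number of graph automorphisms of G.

8

Vertex 4 is the unique vertex of degree 4; the remaining 4 vertices each have degree 3 and induce a cycle, so G is the wheel on 5 vertices with hub 4. Every automorphism fixes the hub and acts on the rim 4-cycle, so Aut(G) ≅ Aut(C_4) = D_4 of order 8.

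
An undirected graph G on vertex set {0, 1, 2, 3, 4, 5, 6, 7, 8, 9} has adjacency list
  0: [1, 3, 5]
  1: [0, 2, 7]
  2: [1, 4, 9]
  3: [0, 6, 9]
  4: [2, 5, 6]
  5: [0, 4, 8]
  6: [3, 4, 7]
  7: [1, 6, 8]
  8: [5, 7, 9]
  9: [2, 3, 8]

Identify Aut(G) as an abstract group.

S_5

G is 3-regular on 10 vertices with no triangles and no 4-cycles (girth 5): this is the Petersen graph. Viewing the Petersen graph as the Kneser graph K(5,2) — vertices are 2-subsets of {1,…,5}, edges join disjoint pairs — its automorphisms are exactly the permutations of the 5-element set, so Aut ≅ S_5 of order 120.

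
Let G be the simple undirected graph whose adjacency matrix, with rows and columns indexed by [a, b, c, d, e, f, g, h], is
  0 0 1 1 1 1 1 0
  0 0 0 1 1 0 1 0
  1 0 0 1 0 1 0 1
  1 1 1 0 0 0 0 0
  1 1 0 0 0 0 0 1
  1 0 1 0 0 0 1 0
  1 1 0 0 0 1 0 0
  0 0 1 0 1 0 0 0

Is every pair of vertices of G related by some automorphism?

Vertex a is the only vertex of degree 5, so every automorphism fixes it; G is not vertex-transitive.

No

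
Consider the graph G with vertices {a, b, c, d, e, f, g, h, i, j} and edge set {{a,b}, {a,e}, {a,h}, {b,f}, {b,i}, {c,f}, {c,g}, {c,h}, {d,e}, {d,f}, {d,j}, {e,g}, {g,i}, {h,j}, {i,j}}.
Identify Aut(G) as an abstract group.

G is 3-regular on 10 vertices with no triangles and no 4-cycles (girth 5): this is the Petersen graph. Viewing the Petersen graph as the Kneser graph K(5,2) — vertices are 2-subsets of {1,…,5}, edges join disjoint pairs — its automorphisms are exactly the permutations of the 5-element set, so Aut ≅ S_5 of order 120.

S_5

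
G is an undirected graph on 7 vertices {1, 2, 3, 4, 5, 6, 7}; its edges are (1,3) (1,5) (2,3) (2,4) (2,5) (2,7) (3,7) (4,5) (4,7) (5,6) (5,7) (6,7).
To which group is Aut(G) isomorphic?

Degrees alone do not determine every vertex (e.g. 1 and 6 both have degree 2), but their neighbour-degree multisets differ: N(1) has degrees [3, 5] while N(6) has degrees [5, 5]. Repeating this refinement separates all vertices, so the only automorphism is the identity.

the trivial group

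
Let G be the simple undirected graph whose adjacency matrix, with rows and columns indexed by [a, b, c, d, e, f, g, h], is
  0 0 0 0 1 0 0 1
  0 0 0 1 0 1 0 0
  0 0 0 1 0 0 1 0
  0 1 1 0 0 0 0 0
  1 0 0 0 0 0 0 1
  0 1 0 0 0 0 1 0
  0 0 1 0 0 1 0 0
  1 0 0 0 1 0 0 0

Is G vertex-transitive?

No

G has two connected components, {b, c, d, f, g} and {a, e, h}; each is 2-regular, so G = C_5 ⊔ C_3. The orbit of a under Aut(G) is {a, e, h}, which does not contain b, so G is not vertex-transitive.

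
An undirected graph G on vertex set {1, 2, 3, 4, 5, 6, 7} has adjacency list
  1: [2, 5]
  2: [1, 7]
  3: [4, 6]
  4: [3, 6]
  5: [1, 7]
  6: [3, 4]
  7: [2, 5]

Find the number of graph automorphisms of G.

G has two connected components, {1, 2, 5, 7} and {3, 4, 6}; each is 2-regular, so G = C_4 ⊔ C_3. No automorphism exchanges components of different sizes, hence Aut(G) is the direct product D_3 × D_4, order 48.

48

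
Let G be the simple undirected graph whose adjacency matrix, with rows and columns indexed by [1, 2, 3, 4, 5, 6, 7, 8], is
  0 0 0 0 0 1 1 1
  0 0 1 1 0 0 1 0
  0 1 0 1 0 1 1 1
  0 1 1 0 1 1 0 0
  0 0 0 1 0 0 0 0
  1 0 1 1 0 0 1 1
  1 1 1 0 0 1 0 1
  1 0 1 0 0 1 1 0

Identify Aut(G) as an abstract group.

The degree sequence is [3, 3, 5, 4, 1, 5, 5, 4]. Checking the degree-preserving permutations of the vertex set shows that none except the identity preserves every edge, so Aut(G) is trivial.

the trivial group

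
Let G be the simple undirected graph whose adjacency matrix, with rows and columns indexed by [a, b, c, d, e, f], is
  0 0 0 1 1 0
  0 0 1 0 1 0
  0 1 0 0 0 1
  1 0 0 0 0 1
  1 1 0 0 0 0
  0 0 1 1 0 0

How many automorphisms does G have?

G is 2-regular and connected on 6 vertices, i.e. the cycle C_6. C_6 has 6 rotations and 6 reflections, so Aut(C_6) ≅ D_6 of order 12.

12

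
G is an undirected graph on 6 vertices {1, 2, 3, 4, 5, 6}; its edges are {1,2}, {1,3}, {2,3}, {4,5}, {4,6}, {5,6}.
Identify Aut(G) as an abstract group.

G has two connected components, {4, 5, 6} and {1, 2, 3}; each is 2-regular, so G = C_3 ⊔ C_3. With two isomorphic components, Aut(G) = Aut(C_3) ≀ S_2 = (D_3 × D_3) ⋊ Z_2: permute each cycle by D_3, then optionally swap the two cycles. Order 2·(2·3)² = 72.

(D_3 × D_3) ⋊ Z_2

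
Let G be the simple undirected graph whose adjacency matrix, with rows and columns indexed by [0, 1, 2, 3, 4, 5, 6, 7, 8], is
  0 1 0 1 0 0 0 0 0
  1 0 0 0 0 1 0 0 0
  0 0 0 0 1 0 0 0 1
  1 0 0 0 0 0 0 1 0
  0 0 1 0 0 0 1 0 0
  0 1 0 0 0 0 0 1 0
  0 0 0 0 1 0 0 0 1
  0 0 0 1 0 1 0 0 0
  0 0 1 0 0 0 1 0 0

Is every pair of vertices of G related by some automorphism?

G has two connected components, {0, 1, 3, 5, 7} and {2, 4, 6, 8}; each is 2-regular, so G = C_5 ⊔ C_4. The orbit of 0 under Aut(G) is {0, 1, 3, 5, 7}, which does not contain 2, so G is not vertex-transitive.

No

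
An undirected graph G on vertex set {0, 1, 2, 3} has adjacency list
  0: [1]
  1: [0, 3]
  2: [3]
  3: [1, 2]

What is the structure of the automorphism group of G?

the cyclic group of order 2

The degree sequence is [1, 2, 1, 2]; the two degree-1 vertices 0 and 2 are the ends of a path, so G = P_4. The only nontrivial automorphism of a path is the end-to-end reflection, so Aut(G) ≅ Z_2.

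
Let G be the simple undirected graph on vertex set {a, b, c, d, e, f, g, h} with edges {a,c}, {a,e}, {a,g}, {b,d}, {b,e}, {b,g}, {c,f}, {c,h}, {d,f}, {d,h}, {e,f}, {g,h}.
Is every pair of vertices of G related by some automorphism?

G is 3-regular and bipartite on 2^3 = 8 vertices with girth 4; it is the hypercube graph Q_3. Aut(Q_3) consists of the signed permutations of the 3 coordinate axes: 3! permutations times 2^3 sign flips, so |Aut| = 2^3·3! = 48. Under this action every vertex can be carried to every other, so G is vertex-transitive.

Yes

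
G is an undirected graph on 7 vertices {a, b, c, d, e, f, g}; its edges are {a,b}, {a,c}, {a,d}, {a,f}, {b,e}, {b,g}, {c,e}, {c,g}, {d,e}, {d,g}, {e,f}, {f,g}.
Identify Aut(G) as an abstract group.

The vertices split by degree into {a, e, g} (degree 4) and {b, c, d, f} (degree 3); every edge runs between the two parts, so G is the complete bipartite graph K_{3,4}. The parts have unequal sizes, so no automorphism swaps them; each part is permuted independently, giving S_4 × S_3 of order 4!·3! = 144.

S_4 × S_3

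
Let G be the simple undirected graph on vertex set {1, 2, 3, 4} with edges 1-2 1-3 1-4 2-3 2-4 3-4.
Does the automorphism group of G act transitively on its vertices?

All 4 vertices are pairwise adjacent: G = K_4. Any permutation of the 4 vertices preserves K_4, so Aut(K_4) = S_4 of order 4! = 24. This group acts transitively on the 4 vertices.

Yes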